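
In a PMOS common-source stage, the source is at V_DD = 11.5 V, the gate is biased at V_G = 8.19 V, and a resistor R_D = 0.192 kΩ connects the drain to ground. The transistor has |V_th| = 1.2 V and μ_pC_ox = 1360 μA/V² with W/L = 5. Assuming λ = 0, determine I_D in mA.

I_D = 15.1 mA

V_SG = V_DD − V_G = 11.5 − 8.19 = 3.31 V, so V_ov = 3.31 − 1.2 = 2.11 V.
k_p = μ_pC_ox · (W/L) = 6.8 mA/V².
Assume saturation: I_D = ½ k_p V_ov² = 0.5 × 6.8 × 2.11² = 15.1 mA, giving V_SD = V_DD − I_D R_D = 11.5 − 15.1 × 0.192 = 8.59 V.
V_SD = 8.59 V ≥ V_ov = 2.11 V, confirming saturation.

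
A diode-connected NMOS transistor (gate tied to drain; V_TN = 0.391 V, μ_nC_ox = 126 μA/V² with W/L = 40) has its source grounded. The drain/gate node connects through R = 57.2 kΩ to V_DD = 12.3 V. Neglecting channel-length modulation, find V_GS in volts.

With gate tied to drain, V_GS = V_DS ≥ V_GS − V_TN, so the device is in saturation.
k_n = μ_nC_ox · (W/L) = 5.04 mA/V².
KCL at the drain: ½ k_n (V_GS − V_TN)² = (V_DD − V_GS)/R.
Let x = V_GS − 0.391. Then 144 x² + x − 11.91 = 0, giving x = 0.284 V (positive root), so V_GS = 0.675 V.
I_D = (V_DD − V_GS)/R = (12.3 − 0.675) / 57.2 = 0.203 mA.

V_GS = 0.675 V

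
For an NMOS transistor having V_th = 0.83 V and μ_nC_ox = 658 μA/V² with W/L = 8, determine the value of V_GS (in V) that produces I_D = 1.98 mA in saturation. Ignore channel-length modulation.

k_n = μ_nC_ox · (W/L) = 5.264 mA/V².
In saturation I_D = ½ k_n (V_GS − V_th)², so V_GS − V_th = √(2 I_D / k_n) = √(2 × 1.98 / 5.264) = 0.867 V.
V_GS = 0.83 + 0.867 = 1.7 V.

V_GS = 1.70 V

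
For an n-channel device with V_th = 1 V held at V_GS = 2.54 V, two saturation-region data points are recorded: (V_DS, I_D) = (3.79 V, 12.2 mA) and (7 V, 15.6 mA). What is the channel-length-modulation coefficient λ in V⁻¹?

λ = 0.129 V⁻¹

With V_GS fixed, I_D ∝ (1 + λ V_DS) in saturation, so I_D2/I_D1 = (1 + λ V_DS2)/(1 + λ V_DS1).
15.6/12.2 = 1.279 = (1 + 7 λ)/(1 + 3.79 λ).
Solving: λ (I_D1 V_DS2 − I_D2 V_DS1) = I_D2 − I_D1, so λ = (15.6 − 12.2) / (12.2 × 7 − 15.6 × 3.79) = 3.4 / 26.3 = 0.129 V⁻¹.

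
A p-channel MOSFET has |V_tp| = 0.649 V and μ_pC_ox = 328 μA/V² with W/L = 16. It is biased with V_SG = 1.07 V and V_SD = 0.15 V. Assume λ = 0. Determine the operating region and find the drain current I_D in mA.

Triode; I_D = 0.272 mA

k_p = μ_pC_ox · (W/L) = 5.248 mA/V².
V_ov = V_SG − |V_tp| = 1.07 − 0.649 = 0.421 V.
Since V_SD = 0.15 V < V_ov = 0.421 V, the device is in the triode region.
I_D = k_p [V_ov · V_SD − ½ V_SD²] = 5.248 × [0.421 × 0.15 − 0.5 × 0.15²] = 0.272 mA.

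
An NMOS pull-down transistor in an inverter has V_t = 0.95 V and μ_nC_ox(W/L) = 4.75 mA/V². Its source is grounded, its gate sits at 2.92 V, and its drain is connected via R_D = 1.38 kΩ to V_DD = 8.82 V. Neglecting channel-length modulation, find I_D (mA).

I_D = 5.83 mA

V_GS = V_G = 2.92 V, so V_ov = 2.92 − 0.95 = 1.97 V.
Assume saturation: I_D = ½ k_n V_ov² = 0.5 × 4.75 × 1.97² = 9.22 mA, giving V_DS = V_DD − I_D R_D = 8.82 − 9.22 × 1.38 = -3.9 V.
But -3.9 V < V_ov = 1.97 V, so the device is actually in triode.
In triode I_D = k_n[V_ov V_DS − ½ V_DS²] and I_D = (V_DD − V_DS)/R_D. Equating: 3.28 V_DS² − 13.91 V_DS + 8.82 = 0, giving V_DS = 0.776 V (the root below V_ov).
I_D = (8.82 − 0.776) / 1.38 = 5.83 mA.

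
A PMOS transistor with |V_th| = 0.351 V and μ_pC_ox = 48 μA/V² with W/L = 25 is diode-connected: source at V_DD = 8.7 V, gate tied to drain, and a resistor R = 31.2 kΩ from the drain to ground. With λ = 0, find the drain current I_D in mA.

I_D = 0.247 mA

With gate tied to drain, V_SG = V_SD ≥ V_SG − |V_th|, so the device is in saturation.
k_p = μ_pC_ox · (W/L) = 1.2 mA/V².
KCL at the drain: ½ k_p (V_SG − |V_th|)² = (V_DD − V_SG)/R.
Let x = V_SG − 0.351. Then 18.7 x² + x − 8.349 = 0, giving x = 0.642 V (positive root), so V_SG = 0.993 V.
I_D = (V_DD − V_SG)/R = (8.7 − 0.993) / 31.2 = 0.247 mA.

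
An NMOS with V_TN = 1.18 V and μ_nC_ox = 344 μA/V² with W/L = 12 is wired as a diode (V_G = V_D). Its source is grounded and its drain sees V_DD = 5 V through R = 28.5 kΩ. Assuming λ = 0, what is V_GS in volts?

With gate tied to drain, V_GS = V_DS ≥ V_GS − V_TN, so the device is in saturation.
k_n = μ_nC_ox · (W/L) = 4.128 mA/V².
KCL at the drain: ½ k_n (V_GS − V_TN)² = (V_DD − V_GS)/R.
Let x = V_GS − 1.18. Then 58.8 x² + x − 3.82 = 0, giving x = 0.246 V (positive root), so V_GS = 1.43 V.
I_D = (V_DD − V_GS)/R = (5 − 1.43) / 28.5 = 0.125 mA.

V_GS = 1.43 V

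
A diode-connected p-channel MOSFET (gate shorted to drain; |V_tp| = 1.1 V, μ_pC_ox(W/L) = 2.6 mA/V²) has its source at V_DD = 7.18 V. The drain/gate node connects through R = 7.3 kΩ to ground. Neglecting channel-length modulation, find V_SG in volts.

With gate tied to drain, V_SG = V_SD ≥ V_SG − |V_tp|, so the device is in saturation.
KCL at the drain: ½ k_p (V_SG − |V_tp|)² = (V_DD − V_SG)/R.
Let x = V_SG − 1.1. Then 9.49 x² + x − 6.08 = 0, giving x = 0.749 V (positive root), so V_SG = 1.85 V.
I_D = (V_DD − V_SG)/R = (7.18 − 1.85) / 7.3 = 0.73 mA.

V_SG = 1.85 V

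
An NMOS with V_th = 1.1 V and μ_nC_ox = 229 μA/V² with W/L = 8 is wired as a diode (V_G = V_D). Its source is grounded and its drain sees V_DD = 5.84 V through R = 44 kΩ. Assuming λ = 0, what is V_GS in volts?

With gate tied to drain, V_GS = V_DS ≥ V_GS − V_th, so the device is in saturation.
k_n = μ_nC_ox · (W/L) = 1.832 mA/V².
KCL at the drain: ½ k_n (V_GS − V_th)² = (V_DD − V_GS)/R.
Let x = V_GS − 1.1. Then 40.3 x² + x − 4.74 = 0, giving x = 0.331 V (positive root), so V_GS = 1.43 V.
I_D = (V_DD − V_GS)/R = (5.84 − 1.43) / 44 = 0.1 mA.

V_GS = 1.43 V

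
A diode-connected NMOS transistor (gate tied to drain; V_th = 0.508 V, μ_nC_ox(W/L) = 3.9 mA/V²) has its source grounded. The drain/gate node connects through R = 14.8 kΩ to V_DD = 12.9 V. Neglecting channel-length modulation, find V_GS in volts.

With gate tied to drain, V_GS = V_DS ≥ V_GS − V_th, so the device is in saturation.
KCL at the drain: ½ k_n (V_GS − V_th)² = (V_DD − V_GS)/R.
Let x = V_GS − 0.508. Then 28.9 x² + x − 12.39 = 0, giving x = 0.638 V (positive root), so V_GS = 1.15 V.
I_D = (V_DD − V_GS)/R = (12.9 − 1.15) / 14.8 = 0.794 mA.

V_GS = 1.15 V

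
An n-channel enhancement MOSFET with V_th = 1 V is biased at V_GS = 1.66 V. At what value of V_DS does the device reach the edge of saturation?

The boundary between triode and saturation is V_DS = V_GS − V_th = V_ov.
V_ov = 1.66 − 1 = 0.66 V.

V_DS,sat = 0.660 V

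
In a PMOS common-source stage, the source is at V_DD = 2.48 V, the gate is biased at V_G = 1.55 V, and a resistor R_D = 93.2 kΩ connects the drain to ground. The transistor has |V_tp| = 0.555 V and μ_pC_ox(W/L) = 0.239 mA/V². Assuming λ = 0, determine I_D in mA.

I_D = 0.0168 mA

V_SG = V_DD − V_G = 2.48 − 1.55 = 0.93 V, so V_ov = 0.93 − 0.555 = 0.375 V.
Assume saturation: I_D = ½ k_p V_ov² = 0.5 × 0.239 × 0.375² = 0.0168 mA, giving V_SD = V_DD − I_D R_D = 2.48 − 0.0168 × 93.2 = 0.914 V.
V_SD = 0.914 V ≥ V_ov = 0.375 V, confirming saturation.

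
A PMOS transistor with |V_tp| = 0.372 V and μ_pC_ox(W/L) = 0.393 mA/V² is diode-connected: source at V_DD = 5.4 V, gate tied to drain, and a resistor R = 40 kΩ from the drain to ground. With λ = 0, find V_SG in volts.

With gate tied to drain, V_SG = V_SD ≥ V_SG − |V_tp|, so the device is in saturation.
KCL at the drain: ½ k_p (V_SG − |V_tp|)² = (V_DD − V_SG)/R.
Let x = V_SG − 0.372. Then 7.86 x² + x − 5.028 = 0, giving x = 0.739 V (positive root), so V_SG = 1.11 V.
I_D = (V_DD − V_SG)/R = (5.4 − 1.11) / 40 = 0.107 mA.

V_SG = 1.11 V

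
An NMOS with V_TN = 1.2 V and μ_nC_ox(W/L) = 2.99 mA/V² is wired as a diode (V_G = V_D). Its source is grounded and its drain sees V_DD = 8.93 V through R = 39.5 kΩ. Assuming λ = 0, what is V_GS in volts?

V_GS = 1.55 V

With gate tied to drain, V_GS = V_DS ≥ V_GS − V_TN, so the device is in saturation.
KCL at the drain: ½ k_n (V_GS − V_TN)² = (V_DD − V_GS)/R.
Let x = V_GS − 1.2. Then 59.1 x² + x − 7.73 = 0, giving x = 0.353 V (positive root), so V_GS = 1.55 V.
I_D = (V_DD − V_GS)/R = (8.93 − 1.55) / 39.5 = 0.187 mA.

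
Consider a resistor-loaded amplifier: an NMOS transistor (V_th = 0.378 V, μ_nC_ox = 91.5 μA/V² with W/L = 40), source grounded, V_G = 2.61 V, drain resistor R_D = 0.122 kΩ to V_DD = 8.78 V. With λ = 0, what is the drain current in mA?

I_D = 9.12 mA

V_GS = V_G = 2.61 V, so V_ov = 2.61 − 0.378 = 2.23 V.
k_n = μ_nC_ox · (W/L) = 3.66 mA/V².
Assume saturation: I_D = ½ k_n V_ov² = 0.5 × 3.66 × 2.23² = 9.12 mA, giving V_DS = V_DD − I_D R_D = 8.78 − 9.12 × 0.122 = 7.67 V.
V_DS = 7.67 V ≥ V_ov = 2.23 V, confirming saturation.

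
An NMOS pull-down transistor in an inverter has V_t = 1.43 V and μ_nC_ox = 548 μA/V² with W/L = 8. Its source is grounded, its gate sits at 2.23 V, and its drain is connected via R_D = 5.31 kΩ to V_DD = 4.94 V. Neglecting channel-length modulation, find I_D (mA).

V_GS = V_G = 2.23 V, so V_ov = 2.23 − 1.43 = 0.8 V.
k_n = μ_nC_ox · (W/L) = 4.384 mA/V².
Assume saturation: I_D = ½ k_n V_ov² = 0.5 × 4.384 × 0.8² = 1.4 mA, giving V_DS = V_DD − I_D R_D = 4.94 − 1.4 × 5.31 = -2.51 V.
But -2.51 V < V_ov = 0.8 V, so the device is actually in triode.
In triode I_D = k_n[V_ov V_DS − ½ V_DS²] and I_D = (V_DD − V_DS)/R_D. Equating: 11.6 V_DS² − 19.62 V_DS + 4.94 = 0, giving V_DS = 0.308 V (the root below V_ov).
I_D = (4.94 − 0.308) / 5.31 = 0.872 mA.

I_D = 0.872 mA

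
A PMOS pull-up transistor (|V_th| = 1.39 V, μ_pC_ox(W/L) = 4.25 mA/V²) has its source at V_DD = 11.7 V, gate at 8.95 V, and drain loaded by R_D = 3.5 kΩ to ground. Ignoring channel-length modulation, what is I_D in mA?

I_D = 3.13 mA

V_SG = V_DD − V_G = 11.7 − 8.95 = 2.75 V, so V_ov = 2.75 − 1.39 = 1.36 V.
Assume saturation: I_D = ½ k_p V_ov² = 0.5 × 4.25 × 1.36² = 3.93 mA, giving V_SD = V_DD − I_D R_D = 11.7 − 3.93 × 3.5 = -2.06 V.
But -2.06 V < V_ov = 1.36 V, so the device is actually in triode.
In triode I_D = k_p[V_ov V_SD − ½ V_SD²] and I_D = (V_DD − V_SD)/R_D. Equating: 7.44 V_SD² − 21.23 V_SD + 11.7 = 0, giving V_SD = 0.746 V (the root below V_ov).
I_D = (11.7 − 0.746) / 3.5 = 3.13 mA.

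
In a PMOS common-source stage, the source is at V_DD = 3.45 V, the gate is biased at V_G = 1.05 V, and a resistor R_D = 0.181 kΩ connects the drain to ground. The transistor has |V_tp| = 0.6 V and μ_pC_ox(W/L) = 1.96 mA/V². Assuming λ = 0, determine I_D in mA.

I_D = 3.18 mA

V_SG = V_DD − V_G = 3.45 − 1.05 = 2.4 V, so V_ov = 2.4 − 0.6 = 1.8 V.
Assume saturation: I_D = ½ k_p V_ov² = 0.5 × 1.96 × 1.8² = 3.18 mA, giving V_SD = V_DD − I_D R_D = 3.45 − 3.18 × 0.181 = 2.88 V.
V_SD = 2.88 V ≥ V_ov = 1.8 V, confirming saturation.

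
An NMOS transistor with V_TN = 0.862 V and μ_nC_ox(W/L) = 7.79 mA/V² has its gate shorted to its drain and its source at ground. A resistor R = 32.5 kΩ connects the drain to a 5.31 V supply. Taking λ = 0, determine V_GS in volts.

With gate tied to drain, V_GS = V_DS ≥ V_GS − V_TN, so the device is in saturation.
KCL at the drain: ½ k_n (V_GS − V_TN)² = (V_DD − V_GS)/R.
Let x = V_GS − 0.862. Then 127 x² + x − 4.448 = 0, giving x = 0.184 V (positive root), so V_GS = 1.05 V.
I_D = (V_DD − V_GS)/R = (5.31 − 1.05) / 32.5 = 0.131 mA.

V_GS = 1.05 V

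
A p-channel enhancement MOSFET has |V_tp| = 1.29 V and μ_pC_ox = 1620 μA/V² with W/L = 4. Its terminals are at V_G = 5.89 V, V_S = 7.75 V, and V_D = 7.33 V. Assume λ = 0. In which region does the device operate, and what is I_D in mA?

Triode; I_D = 0.980 mA

V_SG = V_S − V_G = 7.75 − 5.89 = 1.86 V; V_SD = V_S − V_D = 7.75 − 7.33 = 0.42 V.
k_p = μ_pC_ox · (W/L) = 6.48 mA/V².
V_ov = V_SG − |V_tp| = 1.86 − 1.29 = 0.57 V.
Since V_SD = 0.42 V < V_ov = 0.57 V, the device is in the triode region.
I_D = k_p [V_ov · V_SD − ½ V_SD²] = 6.48 × [0.57 × 0.42 − 0.5 × 0.42²] = 0.98 mA.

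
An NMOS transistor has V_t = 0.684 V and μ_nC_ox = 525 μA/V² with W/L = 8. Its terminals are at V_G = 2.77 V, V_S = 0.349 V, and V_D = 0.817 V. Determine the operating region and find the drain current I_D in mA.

Triode; I_D = 2.95 mA

V_GS = V_G − V_S = 2.77 − 0.349 = 2.42 V; V_DS = V_D − V_S = 0.817 − 0.349 = 0.468 V.
k_n = μ_nC_ox · (W/L) = 4.2 mA/V².
V_ov = V_GS − V_t = 2.42 − 0.684 = 1.74 V.
Since V_DS = 0.468 V < V_ov = 1.74 V, the device is in the triode region.
I_D = k_n [V_ov · V_DS − ½ V_DS²] = 4.2 × [1.74 × 0.468 − 0.5 × 0.468²] = 2.95 mA.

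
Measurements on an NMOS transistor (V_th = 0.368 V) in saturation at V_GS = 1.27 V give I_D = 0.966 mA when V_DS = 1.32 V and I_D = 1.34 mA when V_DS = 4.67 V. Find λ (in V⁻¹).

With V_GS fixed, I_D ∝ (1 + λ V_DS) in saturation, so I_D2/I_D1 = (1 + λ V_DS2)/(1 + λ V_DS1).
1.34/0.966 = 1.387 = (1 + 4.67 λ)/(1 + 1.32 λ).
Solving: λ (I_D1 V_DS2 − I_D2 V_DS1) = I_D2 − I_D1, so λ = (1.34 − 0.966) / (0.966 × 4.67 − 1.34 × 1.32) = 0.374 / 2.74 = 0.136 V⁻¹.

λ = 0.136 V⁻¹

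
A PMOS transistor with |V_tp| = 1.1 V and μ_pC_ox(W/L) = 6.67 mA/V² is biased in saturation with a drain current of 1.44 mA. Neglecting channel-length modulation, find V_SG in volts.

In saturation I_D = ½ k_p (V_SG − |V_tp|)², so V_SG − |V_tp| = √(2 I_D / k_p) = √(2 × 1.44 / 6.67) = 0.657 V.
V_SG = 1.1 + 0.657 = 1.76 V.

V_SG = 1.76 V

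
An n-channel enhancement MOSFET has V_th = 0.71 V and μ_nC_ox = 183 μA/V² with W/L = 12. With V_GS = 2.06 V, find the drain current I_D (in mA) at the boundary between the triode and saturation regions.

I_D = 2.00 mA

At the boundary V_DS = V_ov = V_GS − V_th = 2.06 − 0.71 = 1.35 V.
k_n = μ_nC_ox · (W/L) = 2.196 mA/V².
I_D = ½ k_n V_ov² = 0.5 × 2.196 × 1.35² = 2 mA.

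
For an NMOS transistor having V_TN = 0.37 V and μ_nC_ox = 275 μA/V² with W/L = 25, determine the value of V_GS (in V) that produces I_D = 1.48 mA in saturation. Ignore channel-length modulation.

V_GS = 1.03 V

k_n = μ_nC_ox · (W/L) = 6.875 mA/V².
In saturation I_D = ½ k_n (V_GS − V_TN)², so V_GS − V_TN = √(2 I_D / k_n) = √(2 × 1.48 / 6.875) = 0.656 V.
V_GS = 0.37 + 0.656 = 1.03 V.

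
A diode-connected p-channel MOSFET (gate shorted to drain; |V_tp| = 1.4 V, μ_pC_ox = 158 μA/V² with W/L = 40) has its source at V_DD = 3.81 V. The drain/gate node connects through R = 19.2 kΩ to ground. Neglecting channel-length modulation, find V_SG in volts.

With gate tied to drain, V_SG = V_SD ≥ V_SG − |V_tp|, so the device is in saturation.
k_p = μ_pC_ox · (W/L) = 6.32 mA/V².
KCL at the drain: ½ k_p (V_SG − |V_tp|)² = (V_DD − V_SG)/R.
Let x = V_SG − 1.4. Then 60.7 x² + x − 2.41 = 0, giving x = 0.191 V (positive root), so V_SG = 1.59 V.
I_D = (V_DD − V_SG)/R = (3.81 − 1.59) / 19.2 = 0.116 mA.

V_SG = 1.59 V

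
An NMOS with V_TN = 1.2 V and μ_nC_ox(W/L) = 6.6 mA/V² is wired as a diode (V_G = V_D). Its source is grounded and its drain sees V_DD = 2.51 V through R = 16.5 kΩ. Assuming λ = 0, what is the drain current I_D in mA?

With gate tied to drain, V_GS = V_DS ≥ V_GS − V_TN, so the device is in saturation.
KCL at the drain: ½ k_n (V_GS − V_TN)² = (V_DD − V_GS)/R.
Let x = V_GS − 1.2. Then 54.4 x² + x − 1.31 = 0, giving x = 0.146 V (positive root), so V_GS = 1.35 V.
I_D = (V_DD − V_GS)/R = (2.51 − 1.35) / 16.5 = 0.0705 mA.

I_D = 0.0705 mA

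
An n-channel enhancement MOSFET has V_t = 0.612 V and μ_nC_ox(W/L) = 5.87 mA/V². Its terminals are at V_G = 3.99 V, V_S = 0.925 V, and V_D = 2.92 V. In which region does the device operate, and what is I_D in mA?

Triode; I_D = 17.0 mA

V_GS = V_G − V_S = 3.99 − 0.925 = 3.07 V; V_DS = V_D − V_S = 2.92 − 0.925 = 1.99 V.
V_ov = V_GS − V_t = 3.07 − 0.612 = 2.45 V.
Since V_DS = 1.99 V < V_ov = 2.45 V, the device is in the triode region.
I_D = k_n [V_ov · V_DS − ½ V_DS²] = 5.87 × [2.45 × 1.99 − 0.5 × 1.99²] = 17 mA.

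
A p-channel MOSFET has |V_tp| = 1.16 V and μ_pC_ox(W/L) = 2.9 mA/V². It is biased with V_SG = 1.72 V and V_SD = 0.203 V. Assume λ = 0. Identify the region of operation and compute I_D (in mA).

Triode; I_D = 0.270 mA

V_ov = V_SG − |V_tp| = 1.72 − 1.16 = 0.56 V.
Since V_SD = 0.203 V < V_ov = 0.56 V, the device is in the triode region.
I_D = k_p [V_ov · V_SD − ½ V_SD²] = 2.9 × [0.56 × 0.203 − 0.5 × 0.203²] = 0.27 mA.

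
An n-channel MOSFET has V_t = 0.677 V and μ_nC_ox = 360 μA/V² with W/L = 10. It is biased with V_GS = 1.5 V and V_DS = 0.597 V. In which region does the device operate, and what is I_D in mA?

Triode; I_D = 1.13 mA

k_n = μ_nC_ox · (W/L) = 3.6 mA/V².
V_ov = V_GS − V_t = 1.5 − 0.677 = 0.823 V.
Since V_DS = 0.597 V < V_ov = 0.823 V, the device is in the triode region.
I_D = k_n [V_ov · V_DS − ½ V_DS²] = 3.6 × [0.823 × 0.597 − 0.5 × 0.597²] = 1.13 mA.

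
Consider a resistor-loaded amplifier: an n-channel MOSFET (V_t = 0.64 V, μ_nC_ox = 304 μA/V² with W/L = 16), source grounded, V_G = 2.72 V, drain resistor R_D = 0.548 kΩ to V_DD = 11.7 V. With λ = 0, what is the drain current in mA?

V_GS = V_G = 2.72 V, so V_ov = 2.72 − 0.64 = 2.08 V.
k_n = μ_nC_ox · (W/L) = 4.864 mA/V².
Assume saturation: I_D = ½ k_n V_ov² = 0.5 × 4.864 × 2.08² = 10.5 mA, giving V_DS = V_DD − I_D R_D = 11.7 − 10.5 × 0.548 = 5.93 V.
V_DS = 5.93 V ≥ V_ov = 2.08 V, confirming saturation.

I_D = 10.5 mA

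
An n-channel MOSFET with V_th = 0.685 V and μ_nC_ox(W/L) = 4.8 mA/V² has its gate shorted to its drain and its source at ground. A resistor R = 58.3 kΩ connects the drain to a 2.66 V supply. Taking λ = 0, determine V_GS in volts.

With gate tied to drain, V_GS = V_DS ≥ V_GS − V_th, so the device is in saturation.
KCL at the drain: ½ k_n (V_GS − V_th)² = (V_DD − V_GS)/R.
Let x = V_GS − 0.685. Then 140 x² + x − 1.975 = 0, giving x = 0.115 V (positive root), so V_GS = 0.8 V.
I_D = (V_DD − V_GS)/R = (2.66 − 0.8) / 58.3 = 0.0319 mA.

V_GS = 0.800 V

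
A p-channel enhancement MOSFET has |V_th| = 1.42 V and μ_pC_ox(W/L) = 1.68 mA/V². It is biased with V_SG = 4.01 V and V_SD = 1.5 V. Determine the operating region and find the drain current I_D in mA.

Triode; I_D = 4.64 mA

V_ov = V_SG − |V_th| = 4.01 − 1.42 = 2.59 V.
Since V_SD = 1.5 V < V_ov = 2.59 V, the device is in the triode region.
I_D = k_p [V_ov · V_SD − ½ V_SD²] = 1.68 × [2.59 × 1.5 − 0.5 × 1.5²] = 4.64 mA.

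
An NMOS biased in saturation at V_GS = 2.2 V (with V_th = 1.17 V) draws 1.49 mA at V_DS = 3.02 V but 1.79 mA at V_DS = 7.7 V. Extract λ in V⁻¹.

λ = 0.0494 V⁻¹

With V_GS fixed, I_D ∝ (1 + λ V_DS) in saturation, so I_D2/I_D1 = (1 + λ V_DS2)/(1 + λ V_DS1).
1.79/1.49 = 1.201 = (1 + 7.7 λ)/(1 + 3.02 λ).
Solving: λ (I_D1 V_DS2 − I_D2 V_DS1) = I_D2 − I_D1, so λ = (1.79 − 1.49) / (1.49 × 7.7 − 1.79 × 3.02) = 0.3 / 6.07 = 0.0494 V⁻¹.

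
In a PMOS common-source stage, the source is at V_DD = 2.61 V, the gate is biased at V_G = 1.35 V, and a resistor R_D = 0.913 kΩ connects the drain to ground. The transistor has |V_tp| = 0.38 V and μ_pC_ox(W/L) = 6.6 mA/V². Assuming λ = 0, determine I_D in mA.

V_SG = V_DD − V_G = 2.61 − 1.35 = 1.26 V, so V_ov = 1.26 − 0.38 = 0.88 V.
Assume saturation: I_D = ½ k_p V_ov² = 0.5 × 6.6 × 0.88² = 2.56 mA, giving V_SD = V_DD − I_D R_D = 2.61 − 2.56 × 0.913 = 0.277 V.
But 0.277 V < V_ov = 0.88 V, so the device is actually in triode.
In triode I_D = k_p[V_ov V_SD − ½ V_SD²] and I_D = (V_DD − V_SD)/R_D. Equating: 3.01 V_SD² − 6.303 V_SD + 2.61 = 0, giving V_SD = 0.569 V (the root below V_ov).
I_D = (2.61 − 0.569) / 0.913 = 2.24 mA.

I_D = 2.24 mA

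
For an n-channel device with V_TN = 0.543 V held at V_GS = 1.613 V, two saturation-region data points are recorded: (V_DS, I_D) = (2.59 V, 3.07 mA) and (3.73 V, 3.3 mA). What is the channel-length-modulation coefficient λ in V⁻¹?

λ = 0.0792 V⁻¹

With V_GS fixed, I_D ∝ (1 + λ V_DS) in saturation, so I_D2/I_D1 = (1 + λ V_DS2)/(1 + λ V_DS1).
3.3/3.07 = 1.075 = (1 + 3.73 λ)/(1 + 2.59 λ).
Solving: λ (I_D1 V_DS2 − I_D2 V_DS1) = I_D2 − I_D1, so λ = (3.3 − 3.07) / (3.07 × 3.73 − 3.3 × 2.59) = 0.23 / 2.9 = 0.0792 V⁻¹.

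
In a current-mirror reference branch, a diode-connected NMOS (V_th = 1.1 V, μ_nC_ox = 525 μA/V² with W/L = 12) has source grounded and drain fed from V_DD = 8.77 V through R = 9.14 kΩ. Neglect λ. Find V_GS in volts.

V_GS = 1.60 V

With gate tied to drain, V_GS = V_DS ≥ V_GS − V_th, so the device is in saturation.
k_n = μ_nC_ox · (W/L) = 6.3 mA/V².
KCL at the drain: ½ k_n (V_GS − V_th)² = (V_DD − V_GS)/R.
Let x = V_GS − 1.1. Then 28.8 x² + x − 7.67 = 0, giving x = 0.499 V (positive root), so V_GS = 1.6 V.
I_D = (V_DD − V_GS)/R = (8.77 − 1.6) / 9.14 = 0.785 mA.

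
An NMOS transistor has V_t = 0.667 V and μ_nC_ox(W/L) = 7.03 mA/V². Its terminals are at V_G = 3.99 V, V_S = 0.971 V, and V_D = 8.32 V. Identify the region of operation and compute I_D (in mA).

V_GS = V_G − V_S = 3.99 − 0.971 = 3.02 V; V_DS = V_D − V_S = 8.32 − 0.971 = 7.35 V.
V_ov = V_GS − V_t = 3.02 − 0.667 = 2.35 V.
Since V_DS = 7.35 V ≥ V_ov = 2.35 V, the device is in saturation.
I_D = ½ k_n V_ov² = 0.5 × 7.03 × 2.35² = 19.4 mA.

Saturation; I_D = 19.4 mA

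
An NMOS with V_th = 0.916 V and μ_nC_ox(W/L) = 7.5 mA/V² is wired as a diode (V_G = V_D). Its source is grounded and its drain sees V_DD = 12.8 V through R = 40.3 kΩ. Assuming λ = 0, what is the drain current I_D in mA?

I_D = 0.288 mA

With gate tied to drain, V_GS = V_DS ≥ V_GS − V_th, so the device is in saturation.
KCL at the drain: ½ k_n (V_GS − V_th)² = (V_DD − V_GS)/R.
Let x = V_GS − 0.916. Then 151 x² + x − 11.88 = 0, giving x = 0.277 V (positive root), so V_GS = 1.19 V.
I_D = (V_DD − V_GS)/R = (12.8 − 1.19) / 40.3 = 0.288 mA.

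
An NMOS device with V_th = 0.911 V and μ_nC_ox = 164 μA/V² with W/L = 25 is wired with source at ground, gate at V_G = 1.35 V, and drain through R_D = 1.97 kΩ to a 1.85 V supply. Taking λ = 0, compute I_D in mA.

V_GS = V_G = 1.35 V, so V_ov = 1.35 − 0.911 = 0.439 V.
k_n = μ_nC_ox · (W/L) = 4.1 mA/V².
Assume saturation: I_D = ½ k_n V_ov² = 0.5 × 4.1 × 0.439² = 0.395 mA, giving V_DS = V_DD − I_D R_D = 1.85 − 0.395 × 1.97 = 1.07 V.
V_DS = 1.07 V ≥ V_ov = 0.439 V, confirming saturation.

I_D = 0.395 mA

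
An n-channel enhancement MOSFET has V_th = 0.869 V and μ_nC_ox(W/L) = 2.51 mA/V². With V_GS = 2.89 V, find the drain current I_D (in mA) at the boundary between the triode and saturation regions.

At the boundary V_DS = V_ov = V_GS − V_th = 2.89 − 0.869 = 2.02 V.
I_D = ½ k_n V_ov² = 0.5 × 2.51 × 2.02² = 5.13 mA.

I_D = 5.13 mA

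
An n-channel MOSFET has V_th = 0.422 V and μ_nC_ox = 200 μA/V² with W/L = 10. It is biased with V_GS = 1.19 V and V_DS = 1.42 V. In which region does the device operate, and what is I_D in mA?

k_n = μ_nC_ox · (W/L) = 2 mA/V².
V_ov = V_GS − V_th = 1.19 − 0.422 = 0.768 V.
Since V_DS = 1.42 V ≥ V_ov = 0.768 V, the device is in saturation.
I_D = ½ k_n V_ov² = 0.5 × 2 × 0.768² = 0.59 mA.

Saturation; I_D = 0.590 mA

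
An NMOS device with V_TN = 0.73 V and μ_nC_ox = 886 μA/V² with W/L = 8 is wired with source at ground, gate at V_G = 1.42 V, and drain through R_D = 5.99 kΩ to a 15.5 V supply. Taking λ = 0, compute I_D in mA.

V_GS = V_G = 1.42 V, so V_ov = 1.42 − 0.73 = 0.69 V.
k_n = μ_nC_ox · (W/L) = 7.088 mA/V².
Assume saturation: I_D = ½ k_n V_ov² = 0.5 × 7.088 × 0.69² = 1.69 mA, giving V_DS = V_DD − I_D R_D = 15.5 − 1.69 × 5.99 = 5.39 V.
V_DS = 5.39 V ≥ V_ov = 0.69 V, confirming saturation.

I_D = 1.69 mA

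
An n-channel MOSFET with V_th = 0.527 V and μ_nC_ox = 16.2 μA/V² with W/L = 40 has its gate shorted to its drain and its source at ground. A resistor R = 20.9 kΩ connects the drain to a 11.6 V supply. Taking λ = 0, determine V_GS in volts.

V_GS = 1.73 V

With gate tied to drain, V_GS = V_DS ≥ V_GS − V_th, so the device is in saturation.
k_n = μ_nC_ox · (W/L) = 0.648 mA/V².
KCL at the drain: ½ k_n (V_GS − V_th)² = (V_DD − V_GS)/R.
Let x = V_GS − 0.527. Then 6.77 x² + x − 11.07 = 0, giving x = 1.21 V (positive root), so V_GS = 1.73 V.
I_D = (V_DD − V_GS)/R = (11.6 − 1.73) / 20.9 = 0.472 mA.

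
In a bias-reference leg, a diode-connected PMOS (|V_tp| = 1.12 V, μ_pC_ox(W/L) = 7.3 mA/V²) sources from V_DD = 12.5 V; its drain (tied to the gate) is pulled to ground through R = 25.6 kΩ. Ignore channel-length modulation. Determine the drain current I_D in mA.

I_D = 0.431 mA

With gate tied to drain, V_SG = V_SD ≥ V_SG − |V_tp|, so the device is in saturation.
KCL at the drain: ½ k_p (V_SG − |V_tp|)² = (V_DD − V_SG)/R.
Let x = V_SG − 1.12. Then 93.4 x² + x − 11.38 = 0, giving x = 0.344 V (positive root), so V_SG = 1.46 V.
I_D = (V_DD − V_SG)/R = (12.5 − 1.46) / 25.6 = 0.431 mA.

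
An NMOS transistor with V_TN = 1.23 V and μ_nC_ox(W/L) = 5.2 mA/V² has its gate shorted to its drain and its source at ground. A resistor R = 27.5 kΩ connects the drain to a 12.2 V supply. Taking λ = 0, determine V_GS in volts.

With gate tied to drain, V_GS = V_DS ≥ V_GS − V_TN, so the device is in saturation.
KCL at the drain: ½ k_n (V_GS − V_TN)² = (V_DD − V_GS)/R.
Let x = V_GS − 1.23. Then 71.5 x² + x − 10.97 = 0, giving x = 0.385 V (positive root), so V_GS = 1.61 V.
I_D = (V_DD − V_GS)/R = (12.2 − 1.61) / 27.5 = 0.385 mA.

V_GS = 1.61 V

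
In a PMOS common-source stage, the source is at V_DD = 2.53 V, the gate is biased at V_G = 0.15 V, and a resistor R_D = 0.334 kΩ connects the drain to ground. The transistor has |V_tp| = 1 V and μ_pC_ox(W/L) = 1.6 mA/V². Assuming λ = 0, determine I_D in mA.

I_D = 1.52 mA

V_SG = V_DD − V_G = 2.53 − 0.15 = 2.38 V, so V_ov = 2.38 − 1 = 1.38 V.
Assume saturation: I_D = ½ k_p V_ov² = 0.5 × 1.6 × 1.38² = 1.52 mA, giving V_SD = V_DD − I_D R_D = 2.53 − 1.52 × 0.334 = 2.02 V.
V_SD = 2.02 V ≥ V_ov = 1.38 V, confirming saturation.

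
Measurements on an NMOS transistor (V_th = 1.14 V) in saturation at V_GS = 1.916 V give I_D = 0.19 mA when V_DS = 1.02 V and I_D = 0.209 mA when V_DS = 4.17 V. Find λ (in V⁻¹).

With V_GS fixed, I_D ∝ (1 + λ V_DS) in saturation, so I_D2/I_D1 = (1 + λ V_DS2)/(1 + λ V_DS1).
0.209/0.19 = 1.1 = (1 + 4.17 λ)/(1 + 1.02 λ).
Solving: λ (I_D1 V_DS2 − I_D2 V_DS1) = I_D2 − I_D1, so λ = (0.209 − 0.19) / (0.19 × 4.17 − 0.209 × 1.02) = 0.019 / 0.579 = 0.0328 V⁻¹.

λ = 0.0328 V⁻¹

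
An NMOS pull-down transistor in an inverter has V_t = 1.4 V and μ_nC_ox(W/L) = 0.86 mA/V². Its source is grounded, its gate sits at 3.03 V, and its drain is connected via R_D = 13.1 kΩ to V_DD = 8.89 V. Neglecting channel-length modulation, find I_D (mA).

I_D = 0.637 mA

V_GS = V_G = 3.03 V, so V_ov = 3.03 − 1.4 = 1.63 V.
Assume saturation: I_D = ½ k_n V_ov² = 0.5 × 0.86 × 1.63² = 1.14 mA, giving V_DS = V_DD − I_D R_D = 8.89 − 1.14 × 13.1 = -6.08 V.
But -6.08 V < V_ov = 1.63 V, so the device is actually in triode.
In triode I_D = k_n[V_ov V_DS − ½ V_DS²] and I_D = (V_DD − V_DS)/R_D. Equating: 5.63 V_DS² − 19.36 V_DS + 8.89 = 0, giving V_DS = 0.546 V (the root below V_ov).
I_D = (8.89 − 0.546) / 13.1 = 0.637 mA.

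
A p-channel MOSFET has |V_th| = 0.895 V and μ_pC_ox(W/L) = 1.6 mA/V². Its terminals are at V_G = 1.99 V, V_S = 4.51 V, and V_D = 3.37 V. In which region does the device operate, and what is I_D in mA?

V_SG = V_S − V_G = 4.51 − 1.99 = 2.52 V; V_SD = V_S − V_D = 4.51 − 3.37 = 1.14 V.
V_ov = V_SG − |V_th| = 2.52 − 0.895 = 1.62 V.
Since V_SD = 1.14 V < V_ov = 1.62 V, the device is in the triode region.
I_D = k_p [V_ov · V_SD − ½ V_SD²] = 1.6 × [1.62 × 1.14 − 0.5 × 1.14²] = 1.92 mA.

Triode; I_D = 1.92 mA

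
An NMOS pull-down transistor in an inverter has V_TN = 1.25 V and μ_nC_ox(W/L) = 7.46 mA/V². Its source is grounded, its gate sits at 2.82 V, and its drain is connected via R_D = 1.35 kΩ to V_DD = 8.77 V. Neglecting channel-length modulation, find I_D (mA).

V_GS = V_G = 2.82 V, so V_ov = 2.82 − 1.25 = 1.57 V.
Assume saturation: I_D = ½ k_n V_ov² = 0.5 × 7.46 × 1.57² = 9.19 mA, giving V_DS = V_DD − I_D R_D = 8.77 − 9.19 × 1.35 = -3.64 V.
But -3.64 V < V_ov = 1.57 V, so the device is actually in triode.
In triode I_D = k_n[V_ov V_DS − ½ V_DS²] and I_D = (V_DD − V_DS)/R_D. Equating: 5.04 V_DS² − 16.81 V_DS + 8.77 = 0, giving V_DS = 0.647 V (the root below V_ov).
I_D = (8.77 − 0.647) / 1.35 = 6.02 mA.

I_D = 6.02 mA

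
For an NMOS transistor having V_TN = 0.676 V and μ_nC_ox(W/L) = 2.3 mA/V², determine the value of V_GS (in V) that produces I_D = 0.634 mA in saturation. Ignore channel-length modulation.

V_GS = 1.42 V

In saturation I_D = ½ k_n (V_GS − V_TN)², so V_GS − V_TN = √(2 I_D / k_n) = √(2 × 0.634 / 2.3) = 0.742 V.
V_GS = 0.676 + 0.742 = 1.42 V.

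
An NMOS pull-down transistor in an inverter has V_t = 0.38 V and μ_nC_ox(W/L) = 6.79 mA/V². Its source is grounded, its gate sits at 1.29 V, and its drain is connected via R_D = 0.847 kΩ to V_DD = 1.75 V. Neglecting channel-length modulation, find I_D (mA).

V_GS = V_G = 1.29 V, so V_ov = 1.29 − 0.38 = 0.91 V.
Assume saturation: I_D = ½ k_n V_ov² = 0.5 × 6.79 × 0.91² = 2.81 mA, giving V_DS = V_DD − I_D R_D = 1.75 − 2.81 × 0.847 = -0.631 V.
But -0.631 V < V_ov = 0.91 V, so the device is actually in triode.
In triode I_D = k_n[V_ov V_DS − ½ V_DS²] and I_D = (V_DD − V_DS)/R_D. Equating: 2.88 V_DS² − 6.234 V_DS + 1.75 = 0, giving V_DS = 0.331 V (the root below V_ov).
I_D = (1.75 − 0.331) / 0.847 = 1.67 mA.

I_D = 1.67 mA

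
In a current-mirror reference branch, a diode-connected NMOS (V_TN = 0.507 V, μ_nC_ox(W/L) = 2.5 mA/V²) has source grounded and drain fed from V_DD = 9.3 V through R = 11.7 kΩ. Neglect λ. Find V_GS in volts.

With gate tied to drain, V_GS = V_DS ≥ V_GS − V_TN, so the device is in saturation.
KCL at the drain: ½ k_n (V_GS − V_TN)² = (V_DD − V_GS)/R.
Let x = V_GS − 0.507. Then 14.6 x² + x − 8.793 = 0, giving x = 0.742 V (positive root), so V_GS = 1.25 V.
I_D = (V_DD − V_GS)/R = (9.3 − 1.25) / 11.7 = 0.688 mA.

V_GS = 1.25 V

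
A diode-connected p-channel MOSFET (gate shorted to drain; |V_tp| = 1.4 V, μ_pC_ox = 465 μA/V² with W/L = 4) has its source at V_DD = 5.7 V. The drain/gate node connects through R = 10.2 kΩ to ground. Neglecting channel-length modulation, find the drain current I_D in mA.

With gate tied to drain, V_SG = V_SD ≥ V_SG − |V_tp|, so the device is in saturation.
k_p = μ_pC_ox · (W/L) = 1.86 mA/V².
KCL at the drain: ½ k_p (V_SG − |V_tp|)² = (V_DD − V_SG)/R.
Let x = V_SG − 1.4. Then 9.49 x² + x − 4.3 = 0, giving x = 0.623 V (positive root), so V_SG = 2.02 V.
I_D = (V_DD − V_SG)/R = (5.7 − 2.02) / 10.2 = 0.361 mA.

I_D = 0.361 mA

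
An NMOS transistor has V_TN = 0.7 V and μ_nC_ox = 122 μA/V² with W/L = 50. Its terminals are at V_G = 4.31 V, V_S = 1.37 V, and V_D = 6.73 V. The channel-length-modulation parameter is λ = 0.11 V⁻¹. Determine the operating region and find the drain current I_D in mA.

V_GS = V_G − V_S = 4.31 − 1.37 = 2.94 V; V_DS = V_D − V_S = 6.73 − 1.37 = 5.36 V.
k_n = μ_nC_ox · (W/L) = 6.1 mA/V².
V_ov = V_GS − V_TN = 2.94 − 0.7 = 2.24 V.
Since V_DS = 5.36 V ≥ V_ov = 2.24 V, the device is in saturation.
I_D = ½ k_n V_ov² (1 + λ V_DS) = 0.5 × 6.1 × 2.24² × (1 + 0.11 × 5.36) = 24.3 mA.

Saturation; I_D = 24.3 mA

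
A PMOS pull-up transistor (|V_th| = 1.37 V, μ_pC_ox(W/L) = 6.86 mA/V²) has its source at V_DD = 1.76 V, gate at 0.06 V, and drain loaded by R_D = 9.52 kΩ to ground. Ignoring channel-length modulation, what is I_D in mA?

I_D = 0.175 mA

V_SG = V_DD − V_G = 1.76 − 0.06 = 1.7 V, so V_ov = 1.7 − 1.37 = 0.33 V.
Assume saturation: I_D = ½ k_p V_ov² = 0.5 × 6.86 × 0.33² = 0.374 mA, giving V_SD = V_DD − I_D R_D = 1.76 − 0.374 × 9.52 = -1.8 V.
But -1.8 V < V_ov = 0.33 V, so the device is actually in triode.
In triode I_D = k_p[V_ov V_SD − ½ V_SD²] and I_D = (V_DD − V_SD)/R_D. Equating: 32.7 V_SD² − 22.55 V_SD + 1.76 = 0, giving V_SD = 0.0897 V (the root below V_ov).
I_D = (1.76 − 0.0897) / 9.52 = 0.175 mA.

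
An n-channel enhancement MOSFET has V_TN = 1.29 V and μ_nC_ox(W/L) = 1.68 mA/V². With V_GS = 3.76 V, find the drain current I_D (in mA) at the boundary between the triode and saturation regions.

At the boundary V_DS = V_ov = V_GS − V_TN = 3.76 − 1.29 = 2.47 V.
I_D = ½ k_n V_ov² = 0.5 × 1.68 × 2.47² = 5.12 mA.

I_D = 5.12 mA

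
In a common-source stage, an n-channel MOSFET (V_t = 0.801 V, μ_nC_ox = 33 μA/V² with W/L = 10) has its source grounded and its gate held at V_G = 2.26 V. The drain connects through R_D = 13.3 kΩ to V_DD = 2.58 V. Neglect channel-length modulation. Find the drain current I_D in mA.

V_GS = V_G = 2.26 V, so V_ov = 2.26 − 0.801 = 1.46 V.
k_n = μ_nC_ox · (W/L) = 0.33 mA/V².
Assume saturation: I_D = ½ k_n V_ov² = 0.5 × 0.33 × 1.46² = 0.351 mA, giving V_DS = V_DD − I_D R_D = 2.58 − 0.351 × 13.3 = -2.09 V.
But -2.09 V < V_ov = 1.46 V, so the device is actually in triode.
In triode I_D = k_n[V_ov V_DS − ½ V_DS²] and I_D = (V_DD − V_DS)/R_D. Equating: 2.19 V_DS² − 7.404 V_DS + 2.58 = 0, giving V_DS = 0.395 V (the root below V_ov).
I_D = (2.58 − 0.395) / 13.3 = 0.164 mA.

I_D = 0.164 mA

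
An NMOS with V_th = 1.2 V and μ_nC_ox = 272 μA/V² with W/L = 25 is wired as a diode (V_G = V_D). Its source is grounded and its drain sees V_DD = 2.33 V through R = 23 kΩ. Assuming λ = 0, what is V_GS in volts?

With gate tied to drain, V_GS = V_DS ≥ V_GS − V_th, so the device is in saturation.
k_n = μ_nC_ox · (W/L) = 6.8 mA/V².
KCL at the drain: ½ k_n (V_GS − V_th)² = (V_DD − V_GS)/R.
Let x = V_GS − 1.2. Then 78.2 x² + x − 1.13 = 0, giving x = 0.114 V (positive root), so V_GS = 1.31 V.
I_D = (V_DD − V_GS)/R = (2.33 − 1.31) / 23 = 0.0442 mA.

V_GS = 1.31 V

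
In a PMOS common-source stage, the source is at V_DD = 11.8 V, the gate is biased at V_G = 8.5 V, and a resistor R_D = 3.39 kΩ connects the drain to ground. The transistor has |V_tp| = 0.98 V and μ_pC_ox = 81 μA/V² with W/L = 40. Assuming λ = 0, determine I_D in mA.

V_SG = V_DD − V_G = 11.8 − 8.5 = 3.3 V, so V_ov = 3.3 − 0.98 = 2.32 V.
k_p = μ_pC_ox · (W/L) = 3.24 mA/V².
Assume saturation: I_D = ½ k_p V_ov² = 0.5 × 3.24 × 2.32² = 8.72 mA, giving V_SD = V_DD − I_D R_D = 11.8 − 8.72 × 3.39 = -17.8 V.
But -17.8 V < V_ov = 2.32 V, so the device is actually in triode.
In triode I_D = k_p[V_ov V_SD − ½ V_SD²] and I_D = (V_DD − V_SD)/R_D. Equating: 5.49 V_SD² − 26.48 V_SD + 11.8 = 0, giving V_SD = 0.497 V (the root below V_ov).
I_D = (11.8 − 0.497) / 3.39 = 3.33 mA.

I_D = 3.33 mA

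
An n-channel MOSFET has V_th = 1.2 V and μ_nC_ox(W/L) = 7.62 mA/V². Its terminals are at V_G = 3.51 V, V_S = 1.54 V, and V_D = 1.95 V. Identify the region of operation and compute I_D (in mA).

V_GS = V_G − V_S = 3.51 − 1.54 = 1.97 V; V_DS = V_D − V_S = 1.95 − 1.54 = 0.41 V.
V_ov = V_GS − V_th = 1.97 − 1.2 = 0.77 V.
Since V_DS = 0.41 V < V_ov = 0.77 V, the device is in the triode region.
I_D = k_n [V_ov · V_DS − ½ V_DS²] = 7.62 × [0.77 × 0.41 − 0.5 × 0.41²] = 1.77 mA.

Triode; I_D = 1.77 mA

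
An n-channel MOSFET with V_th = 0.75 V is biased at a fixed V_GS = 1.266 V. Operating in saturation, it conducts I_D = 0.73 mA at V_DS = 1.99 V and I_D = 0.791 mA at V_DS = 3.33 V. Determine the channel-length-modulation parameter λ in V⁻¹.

λ = 0.0712 V⁻¹

With V_GS fixed, I_D ∝ (1 + λ V_DS) in saturation, so I_D2/I_D1 = (1 + λ V_DS2)/(1 + λ V_DS1).
0.791/0.73 = 1.084 = (1 + 3.33 λ)/(1 + 1.99 λ).
Solving: λ (I_D1 V_DS2 − I_D2 V_DS1) = I_D2 − I_D1, so λ = (0.791 − 0.73) / (0.73 × 3.33 − 0.791 × 1.99) = 0.061 / 0.857 = 0.0712 V⁻¹.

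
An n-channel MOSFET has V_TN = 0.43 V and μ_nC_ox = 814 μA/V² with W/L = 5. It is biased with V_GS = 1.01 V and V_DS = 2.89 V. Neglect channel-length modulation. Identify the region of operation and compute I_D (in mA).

k_n = μ_nC_ox · (W/L) = 4.07 mA/V².
V_ov = V_GS − V_TN = 1.01 − 0.43 = 0.58 V.
Since V_DS = 2.89 V ≥ V_ov = 0.58 V, the device is in saturation.
I_D = ½ k_n V_ov² = 0.5 × 4.07 × 0.58² = 0.685 mA.

Saturation; I_D = 0.685 mA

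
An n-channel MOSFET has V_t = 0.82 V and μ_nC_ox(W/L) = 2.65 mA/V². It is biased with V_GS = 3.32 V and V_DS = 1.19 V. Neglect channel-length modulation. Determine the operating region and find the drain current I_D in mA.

V_ov = V_GS − V_t = 3.32 − 0.82 = 2.5 V.
Since V_DS = 1.19 V < V_ov = 2.5 V, the device is in the triode region.
I_D = k_n [V_ov · V_DS − ½ V_DS²] = 2.65 × [2.5 × 1.19 − 0.5 × 1.19²] = 6.01 mA.

Triode; I_D = 6.01 mA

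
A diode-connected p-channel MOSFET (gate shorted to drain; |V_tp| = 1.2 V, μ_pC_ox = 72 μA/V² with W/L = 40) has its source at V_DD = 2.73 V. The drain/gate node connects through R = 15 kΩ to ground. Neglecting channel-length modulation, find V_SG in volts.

V_SG = 1.44 V

With gate tied to drain, V_SG = V_SD ≥ V_SG − |V_tp|, so the device is in saturation.
k_p = μ_pC_ox · (W/L) = 2.88 mA/V².
KCL at the drain: ½ k_p (V_SG − |V_tp|)² = (V_DD − V_SG)/R.
Let x = V_SG − 1.2. Then 21.6 x² + x − 1.53 = 0, giving x = 0.244 V (positive root), so V_SG = 1.44 V.
I_D = (V_DD − V_SG)/R = (2.73 − 1.44) / 15 = 0.0857 mA.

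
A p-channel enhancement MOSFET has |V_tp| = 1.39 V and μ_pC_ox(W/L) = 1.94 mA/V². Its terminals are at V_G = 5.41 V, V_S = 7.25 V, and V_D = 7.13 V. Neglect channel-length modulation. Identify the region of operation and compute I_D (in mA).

Triode; I_D = 0.0908 mA

V_SG = V_S − V_G = 7.25 − 5.41 = 1.84 V; V_SD = V_S − V_D = 7.25 − 7.13 = 0.12 V.
V_ov = V_SG − |V_tp| = 1.84 − 1.39 = 0.45 V.
Since V_SD = 0.12 V < V_ov = 0.45 V, the device is in the triode region.
I_D = k_p [V_ov · V_SD − ½ V_SD²] = 1.94 × [0.45 × 0.12 − 0.5 × 0.12²] = 0.0908 mA.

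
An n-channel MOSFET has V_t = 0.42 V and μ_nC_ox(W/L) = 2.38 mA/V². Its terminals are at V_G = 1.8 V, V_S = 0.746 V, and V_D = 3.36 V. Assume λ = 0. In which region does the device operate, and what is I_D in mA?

V_GS = V_G − V_S = 1.8 − 0.746 = 1.05 V; V_DS = V_D − V_S = 3.36 − 0.746 = 2.61 V.
V_ov = V_GS − V_t = 1.05 − 0.42 = 0.634 V.
Since V_DS = 2.61 V ≥ V_ov = 0.634 V, the device is in saturation.
I_D = ½ k_n V_ov² = 0.5 × 2.38 × 0.634² = 0.478 mA.

Saturation; I_D = 0.478 mA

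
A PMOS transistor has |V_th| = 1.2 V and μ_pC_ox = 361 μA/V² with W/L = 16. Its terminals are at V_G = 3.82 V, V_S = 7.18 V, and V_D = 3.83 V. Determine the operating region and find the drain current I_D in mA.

Saturation; I_D = 13.5 mA

V_SG = V_S − V_G = 7.18 − 3.82 = 3.36 V; V_SD = V_S − V_D = 7.18 − 3.83 = 3.35 V.
k_p = μ_pC_ox · (W/L) = 5.776 mA/V².
V_ov = V_SG − |V_th| = 3.36 − 1.2 = 2.16 V.
Since V_SD = 3.35 V ≥ V_ov = 2.16 V, the device is in saturation.
I_D = ½ k_p V_ov² = 0.5 × 5.776 × 2.16² = 13.5 mA.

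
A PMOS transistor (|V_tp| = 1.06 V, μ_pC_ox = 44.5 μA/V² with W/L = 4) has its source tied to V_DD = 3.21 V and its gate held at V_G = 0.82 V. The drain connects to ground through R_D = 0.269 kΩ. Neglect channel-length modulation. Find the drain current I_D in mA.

I_D = 0.157 mA

V_SG = V_DD − V_G = 3.21 − 0.82 = 2.39 V, so V_ov = 2.39 − 1.06 = 1.33 V.
k_p = μ_pC_ox · (W/L) = 0.178 mA/V².
Assume saturation: I_D = ½ k_p V_ov² = 0.5 × 0.178 × 1.33² = 0.157 mA, giving V_SD = V_DD − I_D R_D = 3.21 − 0.157 × 0.269 = 3.17 V.
V_SD = 3.17 V ≥ V_ov = 1.33 V, confirming saturation.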